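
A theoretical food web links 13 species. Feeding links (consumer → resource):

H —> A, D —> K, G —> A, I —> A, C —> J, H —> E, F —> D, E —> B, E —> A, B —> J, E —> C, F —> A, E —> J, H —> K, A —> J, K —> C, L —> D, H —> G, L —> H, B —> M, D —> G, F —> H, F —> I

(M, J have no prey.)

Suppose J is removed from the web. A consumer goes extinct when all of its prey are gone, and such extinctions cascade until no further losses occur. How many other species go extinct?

Remove J.
Round 1: A (all prey gone), C (all prey gone) → extinct.
Round 2: I (all prey gone), G (all prey gone), K (all prey gone) → extinct.
Round 3: D (all prey gone) → extinct.
No further losses. Total secondary extinctions: 6.

6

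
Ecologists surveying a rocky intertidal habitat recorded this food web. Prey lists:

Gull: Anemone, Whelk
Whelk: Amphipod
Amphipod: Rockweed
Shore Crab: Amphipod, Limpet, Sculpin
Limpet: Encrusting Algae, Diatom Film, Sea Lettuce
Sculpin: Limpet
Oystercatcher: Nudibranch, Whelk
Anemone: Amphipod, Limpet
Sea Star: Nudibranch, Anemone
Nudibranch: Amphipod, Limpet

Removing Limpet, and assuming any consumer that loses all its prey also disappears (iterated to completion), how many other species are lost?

Remove Limpet.
Round 1: Sculpin (all prey gone) → extinct.
No further losses. Total secondary extinctions: 1.

1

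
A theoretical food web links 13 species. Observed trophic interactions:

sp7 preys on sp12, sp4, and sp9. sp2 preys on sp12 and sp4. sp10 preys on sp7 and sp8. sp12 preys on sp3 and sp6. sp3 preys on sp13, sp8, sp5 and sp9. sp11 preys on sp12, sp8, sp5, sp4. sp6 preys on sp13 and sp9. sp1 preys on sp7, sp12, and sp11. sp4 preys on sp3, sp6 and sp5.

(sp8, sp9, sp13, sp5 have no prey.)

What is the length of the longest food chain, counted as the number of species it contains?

5 species

One longest chain: sp9 → sp6 → sp4 → sp7 → sp10.
It has 5 species and 4 links.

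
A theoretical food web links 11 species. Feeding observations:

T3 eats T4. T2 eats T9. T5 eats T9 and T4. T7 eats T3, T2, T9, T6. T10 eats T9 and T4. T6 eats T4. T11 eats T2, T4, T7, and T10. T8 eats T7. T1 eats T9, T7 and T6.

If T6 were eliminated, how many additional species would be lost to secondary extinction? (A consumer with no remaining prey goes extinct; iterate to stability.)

0

Remove T6.
Every predator of it retains at least one other prey: T7 still has T9, T2, T3; T1 still has T9, T7.
No consumer loses all prey, so no secondary extinctions occur.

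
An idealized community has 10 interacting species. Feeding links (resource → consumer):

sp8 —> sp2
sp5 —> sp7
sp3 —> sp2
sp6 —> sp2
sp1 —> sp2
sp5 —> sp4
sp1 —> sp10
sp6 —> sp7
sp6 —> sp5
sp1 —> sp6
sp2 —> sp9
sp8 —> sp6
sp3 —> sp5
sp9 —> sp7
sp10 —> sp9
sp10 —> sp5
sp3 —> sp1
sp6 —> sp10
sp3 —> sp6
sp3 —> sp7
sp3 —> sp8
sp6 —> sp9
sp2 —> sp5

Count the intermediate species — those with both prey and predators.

Intermediate species (has both prey and predators): sp1, sp8, sp6, sp10, sp2, sp9, sp5.
Count: 7.

7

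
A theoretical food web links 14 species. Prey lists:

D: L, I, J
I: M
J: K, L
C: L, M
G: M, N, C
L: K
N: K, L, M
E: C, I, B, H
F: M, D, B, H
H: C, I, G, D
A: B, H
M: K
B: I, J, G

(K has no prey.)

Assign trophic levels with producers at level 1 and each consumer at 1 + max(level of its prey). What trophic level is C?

K is a producer → level 1.
L eats K → level 2.
C eats L (level 2); other prey at levels: M 2 → level 3.

Trophic level 3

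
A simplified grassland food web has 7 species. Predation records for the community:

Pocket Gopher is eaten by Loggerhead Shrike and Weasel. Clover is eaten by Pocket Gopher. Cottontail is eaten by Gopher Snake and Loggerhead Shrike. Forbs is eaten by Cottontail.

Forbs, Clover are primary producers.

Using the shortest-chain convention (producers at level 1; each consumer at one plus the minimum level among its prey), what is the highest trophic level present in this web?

Producers (level 1): Forbs, Clover.
Following each consumer down to its lowest-level prey: Forbs → Cottontail → Gopher Snake (levels 1 through 3).
All prey of Gopher Snake (Cottontail 2) are at level 2 or above, so Gopher Snake is at level 1 + 2 = 3.
Every consumer has at least one prey at level 2 or below, so none exceeds level 3.

3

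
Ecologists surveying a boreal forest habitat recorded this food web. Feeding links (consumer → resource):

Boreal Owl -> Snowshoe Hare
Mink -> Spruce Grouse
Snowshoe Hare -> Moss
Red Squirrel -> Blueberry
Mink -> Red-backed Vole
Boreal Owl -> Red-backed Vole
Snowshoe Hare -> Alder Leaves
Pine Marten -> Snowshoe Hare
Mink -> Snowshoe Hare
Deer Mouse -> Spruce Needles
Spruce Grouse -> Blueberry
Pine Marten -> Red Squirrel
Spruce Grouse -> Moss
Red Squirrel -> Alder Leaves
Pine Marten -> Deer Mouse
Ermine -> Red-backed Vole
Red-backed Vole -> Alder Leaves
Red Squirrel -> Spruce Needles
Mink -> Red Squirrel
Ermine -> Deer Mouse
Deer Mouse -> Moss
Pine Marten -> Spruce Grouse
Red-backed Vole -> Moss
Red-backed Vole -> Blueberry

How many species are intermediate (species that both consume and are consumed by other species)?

5

Intermediate species (has both prey and predators): Snowshoe Hare, Deer Mouse, Spruce Grouse, Red-backed Vole, Red Squirrel.
Count: 5.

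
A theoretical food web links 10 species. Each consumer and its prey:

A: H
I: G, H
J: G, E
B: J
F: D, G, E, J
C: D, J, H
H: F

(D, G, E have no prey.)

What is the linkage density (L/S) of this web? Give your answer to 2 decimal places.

There are L = 14 links among S = 10 species.
L/S = 14/10 = 1.4000 ≈ 1.40.

L/S = 1.40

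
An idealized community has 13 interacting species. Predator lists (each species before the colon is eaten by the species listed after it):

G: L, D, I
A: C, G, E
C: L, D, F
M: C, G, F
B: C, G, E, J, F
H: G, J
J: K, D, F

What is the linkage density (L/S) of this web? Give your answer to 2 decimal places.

L/S = 1.69

There are L = 22 links among S = 13 species.
L/S = 22/13 = 1.6923 ≈ 1.69.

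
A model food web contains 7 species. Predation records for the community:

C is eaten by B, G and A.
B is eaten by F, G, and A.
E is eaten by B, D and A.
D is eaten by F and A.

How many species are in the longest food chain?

3 species

One longest chain: E → D → F.
It has 3 species and 2 links.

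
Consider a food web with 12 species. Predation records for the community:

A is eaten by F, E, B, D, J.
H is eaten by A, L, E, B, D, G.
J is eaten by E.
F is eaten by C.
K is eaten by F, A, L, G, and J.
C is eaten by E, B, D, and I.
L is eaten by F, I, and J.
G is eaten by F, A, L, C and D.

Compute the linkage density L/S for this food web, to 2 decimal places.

L/S = 2.50

There are L = 30 links among S = 12 species.
L/S = 30/12 = 2.5000 ≈ 2.50.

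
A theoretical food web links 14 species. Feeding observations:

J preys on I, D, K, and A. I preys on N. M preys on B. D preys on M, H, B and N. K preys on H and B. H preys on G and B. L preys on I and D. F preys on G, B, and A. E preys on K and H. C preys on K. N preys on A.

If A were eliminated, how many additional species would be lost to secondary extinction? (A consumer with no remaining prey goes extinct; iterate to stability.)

2

Remove A.
Round 1: N (all prey gone) → extinct.
Round 2: I (all prey gone) → extinct.
No further losses. Total secondary extinctions: 2.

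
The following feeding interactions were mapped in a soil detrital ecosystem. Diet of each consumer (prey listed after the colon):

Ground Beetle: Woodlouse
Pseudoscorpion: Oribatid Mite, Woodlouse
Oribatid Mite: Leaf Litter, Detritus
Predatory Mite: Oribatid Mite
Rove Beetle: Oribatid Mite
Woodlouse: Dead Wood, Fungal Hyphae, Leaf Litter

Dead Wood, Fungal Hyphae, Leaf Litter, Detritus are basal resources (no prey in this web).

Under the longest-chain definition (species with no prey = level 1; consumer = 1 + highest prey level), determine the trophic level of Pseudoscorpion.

Trophic level 3

Leaf Litter has no prey (basal) → level 1.
Oribatid Mite eats Leaf Litter (level 1); other prey at levels: Detritus 1 → level 2.
Pseudoscorpion eats Oribatid Mite (level 2); other prey at levels: Woodlouse 2 → level 3.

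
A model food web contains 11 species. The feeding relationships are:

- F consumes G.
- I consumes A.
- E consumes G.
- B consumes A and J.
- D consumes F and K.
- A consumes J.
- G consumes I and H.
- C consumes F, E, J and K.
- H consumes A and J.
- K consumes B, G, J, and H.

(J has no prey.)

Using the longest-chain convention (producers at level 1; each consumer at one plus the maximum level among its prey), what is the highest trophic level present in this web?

Producers (level 1): J.
J → A → I → G → F → C gives C level 6.
No species has a prey at level 6, so no species reaches level 7.

6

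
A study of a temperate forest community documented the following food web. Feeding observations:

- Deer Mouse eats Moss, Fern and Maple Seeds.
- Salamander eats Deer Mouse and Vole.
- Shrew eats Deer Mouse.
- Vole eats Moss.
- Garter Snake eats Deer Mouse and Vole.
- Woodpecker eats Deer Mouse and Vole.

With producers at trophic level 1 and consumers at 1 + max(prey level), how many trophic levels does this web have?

3

Producers (level 1): Maple Seeds, Moss, Fern.
Maple Seeds → Deer Mouse → Garter Snake gives Garter Snake level 3.
No species has a prey at level 3, so no species reaches level 4.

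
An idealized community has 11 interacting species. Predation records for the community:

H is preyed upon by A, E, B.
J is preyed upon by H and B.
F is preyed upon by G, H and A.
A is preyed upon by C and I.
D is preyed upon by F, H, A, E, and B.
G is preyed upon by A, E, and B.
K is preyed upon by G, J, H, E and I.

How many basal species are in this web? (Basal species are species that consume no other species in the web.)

2

Basal species (no prey listed): D, K.
Count: 2.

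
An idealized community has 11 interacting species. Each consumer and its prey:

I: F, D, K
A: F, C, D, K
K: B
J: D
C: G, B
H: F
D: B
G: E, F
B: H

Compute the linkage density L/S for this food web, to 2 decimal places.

There are L = 16 links among S = 11 species.
L/S = 16/11 = 1.4545 ≈ 1.45.

L/S = 1.45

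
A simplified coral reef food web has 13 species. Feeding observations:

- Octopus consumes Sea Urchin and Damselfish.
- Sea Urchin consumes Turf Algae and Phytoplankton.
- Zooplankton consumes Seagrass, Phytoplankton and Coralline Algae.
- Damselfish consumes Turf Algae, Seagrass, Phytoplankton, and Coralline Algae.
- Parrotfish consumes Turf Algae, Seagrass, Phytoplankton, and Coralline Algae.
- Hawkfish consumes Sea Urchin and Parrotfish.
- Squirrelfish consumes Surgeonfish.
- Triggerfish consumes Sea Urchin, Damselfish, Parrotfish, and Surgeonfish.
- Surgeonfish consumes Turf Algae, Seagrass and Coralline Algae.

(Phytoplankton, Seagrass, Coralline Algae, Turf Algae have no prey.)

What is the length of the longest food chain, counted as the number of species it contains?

One longest chain: Phytoplankton → Parrotfish → Triggerfish.
It has 3 species and 2 links.

3 species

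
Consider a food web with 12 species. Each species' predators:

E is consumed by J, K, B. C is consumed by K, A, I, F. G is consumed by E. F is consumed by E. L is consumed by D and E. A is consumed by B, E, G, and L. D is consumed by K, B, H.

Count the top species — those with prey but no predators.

5

Top species (has prey, but nothing eats it): I, J, B, H, K.
Count: 5.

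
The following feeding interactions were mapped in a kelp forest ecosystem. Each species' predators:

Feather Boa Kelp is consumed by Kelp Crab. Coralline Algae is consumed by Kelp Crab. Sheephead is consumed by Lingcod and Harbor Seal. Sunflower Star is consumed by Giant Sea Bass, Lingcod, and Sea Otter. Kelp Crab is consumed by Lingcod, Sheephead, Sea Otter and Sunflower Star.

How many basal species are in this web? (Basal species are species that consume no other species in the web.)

2

Basal species (no prey listed): Coralline Algae, Feather Boa Kelp.
Count: 2.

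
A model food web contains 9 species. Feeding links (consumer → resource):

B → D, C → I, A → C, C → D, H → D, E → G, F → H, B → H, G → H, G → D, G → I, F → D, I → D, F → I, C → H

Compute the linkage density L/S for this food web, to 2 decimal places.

There are L = 15 links among S = 9 species.
L/S = 15/9 = 1.6667 ≈ 1.67.

L/S = 1.67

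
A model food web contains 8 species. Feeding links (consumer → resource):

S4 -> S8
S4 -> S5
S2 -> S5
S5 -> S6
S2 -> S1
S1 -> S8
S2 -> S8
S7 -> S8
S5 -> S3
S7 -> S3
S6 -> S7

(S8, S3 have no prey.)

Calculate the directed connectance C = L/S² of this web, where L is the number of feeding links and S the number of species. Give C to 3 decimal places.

C = 0.172

The web has S = 8 species and L = 11 feeding links.
C = L / S² = 11 / 64 = 0.1719 ≈ 0.172.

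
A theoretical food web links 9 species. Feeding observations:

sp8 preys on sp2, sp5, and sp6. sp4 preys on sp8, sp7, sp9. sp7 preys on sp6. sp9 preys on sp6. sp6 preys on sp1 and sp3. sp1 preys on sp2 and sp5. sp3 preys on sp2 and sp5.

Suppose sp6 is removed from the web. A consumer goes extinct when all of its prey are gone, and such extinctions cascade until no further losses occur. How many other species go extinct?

Remove sp6.
Round 1: sp9 (all prey gone), sp7 (all prey gone) → extinct.
No further losses. Total secondary extinctions: 2.

2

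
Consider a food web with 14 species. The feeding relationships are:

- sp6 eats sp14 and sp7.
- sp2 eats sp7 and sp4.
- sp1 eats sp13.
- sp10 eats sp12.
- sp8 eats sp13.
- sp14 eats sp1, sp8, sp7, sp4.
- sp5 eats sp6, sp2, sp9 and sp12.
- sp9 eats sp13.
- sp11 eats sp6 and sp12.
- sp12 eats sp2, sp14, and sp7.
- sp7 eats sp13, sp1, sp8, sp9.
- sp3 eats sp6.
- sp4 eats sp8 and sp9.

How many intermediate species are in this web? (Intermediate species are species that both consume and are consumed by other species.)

9

Intermediate species (has both prey and predators): sp1, sp8, sp9, sp7, sp4, sp14, sp2, sp6, sp12.
Count: 9.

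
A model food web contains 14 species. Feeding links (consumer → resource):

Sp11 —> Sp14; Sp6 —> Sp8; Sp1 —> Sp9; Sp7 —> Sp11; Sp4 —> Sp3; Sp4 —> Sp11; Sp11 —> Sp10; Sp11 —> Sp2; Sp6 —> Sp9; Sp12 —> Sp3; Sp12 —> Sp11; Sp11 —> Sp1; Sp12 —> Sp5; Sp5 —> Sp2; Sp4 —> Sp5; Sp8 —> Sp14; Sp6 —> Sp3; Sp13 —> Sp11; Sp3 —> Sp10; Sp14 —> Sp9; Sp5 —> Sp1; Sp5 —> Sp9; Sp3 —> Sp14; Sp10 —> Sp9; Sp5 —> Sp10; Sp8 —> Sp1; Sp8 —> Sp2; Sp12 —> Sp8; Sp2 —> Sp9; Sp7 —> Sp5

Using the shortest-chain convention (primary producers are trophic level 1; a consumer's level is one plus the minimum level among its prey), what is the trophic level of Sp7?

Sp9 is a producer → level 1.
Sp5 eats Sp9 → level 2.
Sp7 eats Sp5 → level 3.
No prey of Sp7 is below level 2, so 3 is the minimum.

Trophic level 3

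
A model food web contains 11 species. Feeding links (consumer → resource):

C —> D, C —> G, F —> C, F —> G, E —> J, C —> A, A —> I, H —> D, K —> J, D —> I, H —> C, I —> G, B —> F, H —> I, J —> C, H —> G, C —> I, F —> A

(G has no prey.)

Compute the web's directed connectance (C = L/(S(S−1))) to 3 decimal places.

The web has S = 11 species and L = 18 feeding links.
C = L / (S(S−1)) = 18 / 110 = 0.1636 ≈ 0.164.

C = 0.164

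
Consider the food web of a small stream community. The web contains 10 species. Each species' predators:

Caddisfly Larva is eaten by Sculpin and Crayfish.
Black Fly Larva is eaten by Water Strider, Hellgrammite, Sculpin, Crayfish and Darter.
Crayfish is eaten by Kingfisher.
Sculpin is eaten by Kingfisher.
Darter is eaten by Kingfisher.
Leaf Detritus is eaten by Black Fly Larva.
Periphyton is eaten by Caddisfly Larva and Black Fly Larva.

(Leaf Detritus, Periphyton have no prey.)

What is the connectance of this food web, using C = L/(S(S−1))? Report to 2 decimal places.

C = 0.14

The web has S = 10 species and L = 13 feeding links.
C = L / (S(S−1)) = 13 / 90 = 0.1444 ≈ 0.14.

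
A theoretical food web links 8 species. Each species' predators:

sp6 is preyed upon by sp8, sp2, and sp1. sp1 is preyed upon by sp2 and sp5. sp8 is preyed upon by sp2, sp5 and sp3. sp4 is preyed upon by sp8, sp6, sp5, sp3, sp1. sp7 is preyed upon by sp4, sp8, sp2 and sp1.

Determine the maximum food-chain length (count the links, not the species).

4 links

One longest chain: sp7 → sp4 → sp6 → sp8 → sp2.
It has 5 species and 4 links.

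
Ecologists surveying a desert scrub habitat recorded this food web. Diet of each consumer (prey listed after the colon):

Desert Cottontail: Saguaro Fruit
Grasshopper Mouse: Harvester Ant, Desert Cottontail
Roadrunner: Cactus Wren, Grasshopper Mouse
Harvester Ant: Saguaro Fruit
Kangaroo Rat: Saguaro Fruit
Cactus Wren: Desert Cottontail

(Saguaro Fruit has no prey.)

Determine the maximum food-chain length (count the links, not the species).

3 links

One longest chain: Saguaro Fruit → Desert Cottontail → Cactus Wren → Roadrunner.
It has 4 species and 3 links.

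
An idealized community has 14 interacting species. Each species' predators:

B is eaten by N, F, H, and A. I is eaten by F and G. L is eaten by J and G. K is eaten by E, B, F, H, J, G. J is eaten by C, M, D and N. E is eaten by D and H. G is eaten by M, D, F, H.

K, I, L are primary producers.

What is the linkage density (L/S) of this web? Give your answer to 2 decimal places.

There are L = 24 links among S = 14 species.
L/S = 24/14 = 1.7143 ≈ 1.71.

L/S = 1.71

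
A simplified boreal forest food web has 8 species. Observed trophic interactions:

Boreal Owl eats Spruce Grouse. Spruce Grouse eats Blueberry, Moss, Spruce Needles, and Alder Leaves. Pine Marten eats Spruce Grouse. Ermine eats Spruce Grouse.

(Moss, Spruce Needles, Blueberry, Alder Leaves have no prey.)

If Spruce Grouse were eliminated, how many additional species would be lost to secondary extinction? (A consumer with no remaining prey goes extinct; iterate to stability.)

Remove Spruce Grouse.
Round 1: Boreal Owl (all prey gone), Ermine (all prey gone), Pine Marten (all prey gone) → extinct.
No further losses. Total secondary extinctions: 3.

3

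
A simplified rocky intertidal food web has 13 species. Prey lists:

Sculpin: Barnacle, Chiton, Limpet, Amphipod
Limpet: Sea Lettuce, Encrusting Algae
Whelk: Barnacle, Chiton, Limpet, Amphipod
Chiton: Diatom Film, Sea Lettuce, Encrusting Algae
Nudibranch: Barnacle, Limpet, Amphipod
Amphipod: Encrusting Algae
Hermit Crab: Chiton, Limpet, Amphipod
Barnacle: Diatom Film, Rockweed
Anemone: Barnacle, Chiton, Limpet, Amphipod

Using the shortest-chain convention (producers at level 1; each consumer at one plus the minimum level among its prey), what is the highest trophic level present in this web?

3

Producers (level 1): Diatom Film, Sea Lettuce, Rockweed, Encrusting Algae.
Following each consumer down to its lowest-level prey: Diatom Film → Barnacle → Sculpin (levels 1 through 3).
All prey of Sculpin (Barnacle 2, Chiton 2, Limpet 2, Amphipod 2) are at level 2 or above, so Sculpin is at level 1 + 2 = 3.
Every consumer has at least one prey at level 2 or below, so none exceeds level 3.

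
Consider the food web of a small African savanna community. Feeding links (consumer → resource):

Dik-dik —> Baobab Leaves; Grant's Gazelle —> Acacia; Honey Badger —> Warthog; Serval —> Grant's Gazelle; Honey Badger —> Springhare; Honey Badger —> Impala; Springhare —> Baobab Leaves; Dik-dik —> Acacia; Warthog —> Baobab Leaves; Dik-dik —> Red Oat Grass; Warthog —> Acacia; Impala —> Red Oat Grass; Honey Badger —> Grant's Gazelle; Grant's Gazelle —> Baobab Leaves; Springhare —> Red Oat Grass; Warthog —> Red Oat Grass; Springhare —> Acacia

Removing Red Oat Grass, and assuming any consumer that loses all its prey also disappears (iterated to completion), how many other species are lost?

Remove Red Oat Grass.
Round 1: Impala (all prey gone) → extinct.
No further losses. Total secondary extinctions: 1.

1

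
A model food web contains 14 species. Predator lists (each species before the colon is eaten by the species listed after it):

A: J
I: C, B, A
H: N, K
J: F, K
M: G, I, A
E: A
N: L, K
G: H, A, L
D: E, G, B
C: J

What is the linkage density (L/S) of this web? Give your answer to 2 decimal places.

L/S = 1.50

There are L = 21 links among S = 14 species.
L/S = 21/14 = 1.5000 ≈ 1.50.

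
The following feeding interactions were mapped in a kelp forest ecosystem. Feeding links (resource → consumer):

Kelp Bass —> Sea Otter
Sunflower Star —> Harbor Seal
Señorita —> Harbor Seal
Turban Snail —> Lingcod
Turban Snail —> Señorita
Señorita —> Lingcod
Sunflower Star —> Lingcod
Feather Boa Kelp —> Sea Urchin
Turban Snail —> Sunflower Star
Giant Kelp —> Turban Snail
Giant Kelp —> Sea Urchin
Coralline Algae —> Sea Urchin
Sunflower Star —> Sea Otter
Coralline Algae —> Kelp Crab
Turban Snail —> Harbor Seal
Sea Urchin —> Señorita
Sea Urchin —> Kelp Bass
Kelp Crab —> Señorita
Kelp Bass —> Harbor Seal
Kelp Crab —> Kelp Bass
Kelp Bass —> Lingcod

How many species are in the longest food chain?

4 species

One longest chain: Feather Boa Kelp → Sea Urchin → Kelp Bass → Lingcod.
It has 4 species and 3 links.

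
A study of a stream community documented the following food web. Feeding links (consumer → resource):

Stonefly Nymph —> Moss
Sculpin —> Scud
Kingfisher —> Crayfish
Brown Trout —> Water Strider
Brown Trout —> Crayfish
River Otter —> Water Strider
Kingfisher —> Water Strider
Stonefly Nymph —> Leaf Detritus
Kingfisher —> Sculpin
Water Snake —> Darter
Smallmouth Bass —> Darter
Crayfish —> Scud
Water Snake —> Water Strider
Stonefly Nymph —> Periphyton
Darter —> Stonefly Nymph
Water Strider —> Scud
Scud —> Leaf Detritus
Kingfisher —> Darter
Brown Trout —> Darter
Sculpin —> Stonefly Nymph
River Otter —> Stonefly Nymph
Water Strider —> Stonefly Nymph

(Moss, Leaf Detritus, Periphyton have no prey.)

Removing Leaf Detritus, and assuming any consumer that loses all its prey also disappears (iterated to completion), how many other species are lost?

Remove Leaf Detritus.
Round 1: Scud (all prey gone) → extinct.
Round 2: Crayfish (all prey gone) → extinct.
No further losses. Total secondary extinctions: 2.

2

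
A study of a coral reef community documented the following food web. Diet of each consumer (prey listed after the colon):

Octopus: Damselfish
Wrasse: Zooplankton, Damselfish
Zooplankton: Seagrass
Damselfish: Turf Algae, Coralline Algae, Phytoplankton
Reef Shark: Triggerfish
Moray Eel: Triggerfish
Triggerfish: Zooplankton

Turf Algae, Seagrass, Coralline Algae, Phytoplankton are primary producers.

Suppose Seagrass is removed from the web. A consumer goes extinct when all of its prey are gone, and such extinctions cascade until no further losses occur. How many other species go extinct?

Remove Seagrass.
Round 1: Zooplankton (all prey gone) → extinct.
Round 2: Triggerfish (all prey gone) → extinct.
Round 3: Moray Eel (all prey gone), Reef Shark (all prey gone) → extinct.
No further losses. Total secondary extinctions: 4.

4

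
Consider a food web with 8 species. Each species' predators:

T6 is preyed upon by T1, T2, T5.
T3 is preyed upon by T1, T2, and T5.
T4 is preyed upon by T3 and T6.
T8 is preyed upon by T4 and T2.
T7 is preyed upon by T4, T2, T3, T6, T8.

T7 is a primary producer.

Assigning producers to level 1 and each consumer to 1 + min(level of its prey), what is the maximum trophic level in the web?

Producers (level 1): T7.
Following each consumer down to its lowest-level prey: T7 → T6 → T5 (levels 1 through 3).
All prey of T5 (T6 2, T3 2) are at level 2 or above, so T5 is at level 1 + 2 = 3.
Every consumer has at least one prey at level 2 or below, so none exceeds level 3.

3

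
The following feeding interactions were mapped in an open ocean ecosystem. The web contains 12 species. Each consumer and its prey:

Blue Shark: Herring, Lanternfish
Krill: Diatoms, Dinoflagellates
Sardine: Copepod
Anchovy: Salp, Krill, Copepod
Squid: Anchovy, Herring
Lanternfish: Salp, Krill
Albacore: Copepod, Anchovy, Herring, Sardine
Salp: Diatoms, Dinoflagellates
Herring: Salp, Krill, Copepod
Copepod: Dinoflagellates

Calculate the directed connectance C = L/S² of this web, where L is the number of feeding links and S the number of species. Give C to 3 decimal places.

C = 0.153

The web has S = 12 species and L = 22 feeding links.
C = L / S² = 22 / 144 = 0.1528 ≈ 0.153.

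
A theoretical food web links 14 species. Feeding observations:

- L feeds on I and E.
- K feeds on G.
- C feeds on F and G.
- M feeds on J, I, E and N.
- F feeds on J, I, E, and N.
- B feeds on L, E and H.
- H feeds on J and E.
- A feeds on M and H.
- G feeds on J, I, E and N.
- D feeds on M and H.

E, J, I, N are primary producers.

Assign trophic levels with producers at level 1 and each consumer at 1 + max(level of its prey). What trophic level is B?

Trophic level 3

E is a producer → level 1.
H eats E (level 1); other prey at levels: J 1 → level 2.
B eats H (level 2); other prey at levels: E 1, L 2 → level 3.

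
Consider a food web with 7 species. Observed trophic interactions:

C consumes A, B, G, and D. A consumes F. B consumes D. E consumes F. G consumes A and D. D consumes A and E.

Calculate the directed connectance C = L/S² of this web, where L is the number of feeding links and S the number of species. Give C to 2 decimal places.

The web has S = 7 species and L = 11 feeding links.
C = L / S² = 11 / 49 = 0.2245 ≈ 0.22.

C = 0.22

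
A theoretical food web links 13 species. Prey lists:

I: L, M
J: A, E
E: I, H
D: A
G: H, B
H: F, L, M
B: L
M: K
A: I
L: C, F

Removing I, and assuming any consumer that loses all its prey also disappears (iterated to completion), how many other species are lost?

2

Remove I.
Round 1: A (all prey gone) → extinct.
Round 2: D (all prey gone) → extinct.
No further losses. Total secondary extinctions: 2.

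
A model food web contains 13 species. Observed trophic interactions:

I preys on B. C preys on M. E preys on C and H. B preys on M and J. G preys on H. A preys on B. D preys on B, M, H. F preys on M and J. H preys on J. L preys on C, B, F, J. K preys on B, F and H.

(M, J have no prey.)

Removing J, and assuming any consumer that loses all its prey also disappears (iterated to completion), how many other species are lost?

Remove J.
Round 1: H (all prey gone) → extinct.
Round 2: G (all prey gone) → extinct.
No further losses. Total secondary extinctions: 2.

2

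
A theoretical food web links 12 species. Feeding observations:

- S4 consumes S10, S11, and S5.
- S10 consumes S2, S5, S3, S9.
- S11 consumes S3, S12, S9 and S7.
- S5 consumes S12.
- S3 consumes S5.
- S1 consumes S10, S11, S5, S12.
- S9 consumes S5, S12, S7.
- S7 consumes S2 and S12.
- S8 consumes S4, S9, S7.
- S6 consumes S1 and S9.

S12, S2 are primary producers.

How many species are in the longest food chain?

6 species

One longest chain: S12 → S7 → S9 → S10 → S4 → S8.
It has 6 species and 5 links.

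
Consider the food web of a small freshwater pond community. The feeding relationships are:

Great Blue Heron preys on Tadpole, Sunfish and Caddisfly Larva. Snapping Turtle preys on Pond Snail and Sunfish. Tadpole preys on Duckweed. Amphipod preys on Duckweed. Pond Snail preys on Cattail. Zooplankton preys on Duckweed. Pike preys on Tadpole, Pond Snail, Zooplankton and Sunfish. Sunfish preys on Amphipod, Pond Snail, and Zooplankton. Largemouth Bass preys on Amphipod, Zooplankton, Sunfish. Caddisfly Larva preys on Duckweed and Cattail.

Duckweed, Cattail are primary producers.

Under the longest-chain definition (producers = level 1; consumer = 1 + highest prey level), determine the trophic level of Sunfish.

Cattail is a producer → level 1.
Pond Snail eats Cattail → level 2.
Sunfish eats Pond Snail (level 2); other prey at levels: Zooplankton 2, Amphipod 2 → level 3.

Trophic level 3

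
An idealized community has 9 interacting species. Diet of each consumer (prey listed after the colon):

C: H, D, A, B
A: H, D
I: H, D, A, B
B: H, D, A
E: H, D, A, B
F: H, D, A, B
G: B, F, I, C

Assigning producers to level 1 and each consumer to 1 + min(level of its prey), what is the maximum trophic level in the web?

Producers (level 1): H, D.
Following each consumer down to its lowest-level prey: H → B → G (levels 1 through 3).
All prey of G (B 2, F 2, I 2, C 2) are at level 2 or above, so G is at level 1 + 2 = 3.
Every consumer has at least one prey at level 2 or below, so none exceeds level 3.

3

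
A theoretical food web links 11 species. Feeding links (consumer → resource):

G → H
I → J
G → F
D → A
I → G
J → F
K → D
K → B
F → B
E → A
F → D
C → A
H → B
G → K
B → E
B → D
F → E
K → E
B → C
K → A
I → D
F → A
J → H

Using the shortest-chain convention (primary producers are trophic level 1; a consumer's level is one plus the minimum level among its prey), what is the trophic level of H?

Trophic level 4

A is a producer → level 1.
E eats A → level 2.
B eats E → level 3.
H eats B → level 4.
No prey of H is below level 3, so 4 is the minimum.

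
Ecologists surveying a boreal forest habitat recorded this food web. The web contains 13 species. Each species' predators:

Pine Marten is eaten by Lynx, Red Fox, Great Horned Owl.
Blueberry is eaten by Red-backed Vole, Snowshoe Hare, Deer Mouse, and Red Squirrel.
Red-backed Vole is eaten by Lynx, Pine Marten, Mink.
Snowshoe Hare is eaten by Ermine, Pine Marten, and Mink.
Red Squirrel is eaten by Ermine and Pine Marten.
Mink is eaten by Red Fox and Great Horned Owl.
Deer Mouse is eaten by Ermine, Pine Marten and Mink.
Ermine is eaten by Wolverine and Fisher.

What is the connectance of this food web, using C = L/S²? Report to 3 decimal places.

C = 0.130

The web has S = 13 species and L = 22 feeding links.
C = L / S² = 22 / 169 = 0.1302 ≈ 0.130.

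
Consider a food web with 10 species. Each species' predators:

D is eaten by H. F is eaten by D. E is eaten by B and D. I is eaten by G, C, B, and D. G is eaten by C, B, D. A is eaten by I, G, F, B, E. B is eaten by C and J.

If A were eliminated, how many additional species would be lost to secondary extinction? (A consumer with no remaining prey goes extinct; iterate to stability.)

9

Remove A.
Round 1: F (all prey gone), E (all prey gone), I (all prey gone) → extinct.
Round 2: G (all prey gone) → extinct.
Round 3: D (all prey gone), B (all prey gone) → extinct.
Round 4: H (all prey gone), C (all prey gone), J (all prey gone) → extinct.
No further losses. Total secondary extinctions: 9.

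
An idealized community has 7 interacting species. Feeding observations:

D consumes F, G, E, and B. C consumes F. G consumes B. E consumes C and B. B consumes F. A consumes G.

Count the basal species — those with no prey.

1

Basal species (no prey listed): F.
Count: 1.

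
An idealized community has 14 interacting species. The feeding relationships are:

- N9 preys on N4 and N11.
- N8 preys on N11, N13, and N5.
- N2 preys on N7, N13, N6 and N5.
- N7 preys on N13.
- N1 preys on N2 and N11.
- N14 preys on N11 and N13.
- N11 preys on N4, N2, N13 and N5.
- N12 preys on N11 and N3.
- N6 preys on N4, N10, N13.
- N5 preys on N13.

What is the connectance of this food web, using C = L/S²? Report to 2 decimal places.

C = 0.12

The web has S = 14 species and L = 24 feeding links.
C = L / S² = 24 / 196 = 0.1224 ≈ 0.12.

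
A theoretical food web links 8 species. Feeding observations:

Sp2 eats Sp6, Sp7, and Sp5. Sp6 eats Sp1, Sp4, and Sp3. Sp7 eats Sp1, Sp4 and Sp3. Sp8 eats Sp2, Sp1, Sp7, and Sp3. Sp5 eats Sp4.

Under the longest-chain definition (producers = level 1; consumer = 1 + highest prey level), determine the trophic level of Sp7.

Trophic level 2

Sp1 is a producer → level 1.
Sp7 eats Sp1 (level 1); other prey at levels: Sp4 1, Sp3 1 → level 2.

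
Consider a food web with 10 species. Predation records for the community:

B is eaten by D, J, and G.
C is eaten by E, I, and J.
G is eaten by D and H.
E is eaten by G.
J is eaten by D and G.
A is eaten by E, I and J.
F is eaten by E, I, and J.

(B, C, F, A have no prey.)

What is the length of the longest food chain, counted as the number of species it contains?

4 species

One longest chain: B → J → G → D.
It has 4 species and 3 links.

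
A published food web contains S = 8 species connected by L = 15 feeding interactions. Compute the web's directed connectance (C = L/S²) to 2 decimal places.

The web has S = 8 species and L = 15 feeding links.
C = L / S² = 15 / 64 = 0.2344 ≈ 0.23.

C = 0.23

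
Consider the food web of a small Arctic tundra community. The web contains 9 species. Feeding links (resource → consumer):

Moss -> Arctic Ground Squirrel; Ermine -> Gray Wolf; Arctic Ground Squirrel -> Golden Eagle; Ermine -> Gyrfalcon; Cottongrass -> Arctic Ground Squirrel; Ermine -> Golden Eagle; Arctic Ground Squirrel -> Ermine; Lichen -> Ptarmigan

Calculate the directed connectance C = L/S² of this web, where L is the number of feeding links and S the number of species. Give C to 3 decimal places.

The web has S = 9 species and L = 8 feeding links.
C = L / S² = 8 / 81 = 0.0988 ≈ 0.099.

C = 0.099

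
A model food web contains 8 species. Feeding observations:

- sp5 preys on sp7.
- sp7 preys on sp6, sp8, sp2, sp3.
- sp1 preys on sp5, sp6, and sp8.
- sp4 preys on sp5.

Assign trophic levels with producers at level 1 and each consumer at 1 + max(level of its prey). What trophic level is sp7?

Trophic level 2

sp6 is a producer → level 1.
sp7 eats sp6 (level 1); other prey at levels: sp2 1, sp8 1, sp3 1 → level 2.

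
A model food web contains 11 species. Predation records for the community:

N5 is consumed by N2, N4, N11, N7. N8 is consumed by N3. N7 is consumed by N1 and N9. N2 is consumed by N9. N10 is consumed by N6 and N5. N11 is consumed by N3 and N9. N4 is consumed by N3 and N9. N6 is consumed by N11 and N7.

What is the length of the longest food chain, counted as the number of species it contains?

4 species

One longest chain: N10 → N5 → N7 → N1.
It has 4 species and 3 links.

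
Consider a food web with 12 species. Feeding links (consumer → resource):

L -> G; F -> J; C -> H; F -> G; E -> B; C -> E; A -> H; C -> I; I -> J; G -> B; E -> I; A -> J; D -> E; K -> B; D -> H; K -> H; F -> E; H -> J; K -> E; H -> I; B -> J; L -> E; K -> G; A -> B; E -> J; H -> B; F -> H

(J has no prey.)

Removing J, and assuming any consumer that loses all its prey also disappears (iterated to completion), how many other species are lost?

11

Remove J.
Round 1: B (all prey gone), I (all prey gone) → extinct.
Round 2: H (all prey gone), E (all prey gone), G (all prey gone) → extinct.
Round 3: K (all prey gone), A (all prey gone), C (all prey gone), L (all prey gone), D (all prey gone), F (all prey gone) → extinct.
No further losses. Total secondary extinctions: 11.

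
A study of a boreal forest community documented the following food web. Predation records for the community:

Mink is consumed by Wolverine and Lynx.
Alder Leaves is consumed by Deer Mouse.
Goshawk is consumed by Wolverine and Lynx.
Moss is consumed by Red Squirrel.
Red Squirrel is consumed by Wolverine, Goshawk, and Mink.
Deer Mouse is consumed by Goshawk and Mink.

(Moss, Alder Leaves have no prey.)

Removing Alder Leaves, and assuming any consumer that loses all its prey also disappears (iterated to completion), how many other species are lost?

Remove Alder Leaves.
Round 1: Deer Mouse (all prey gone) → extinct.
No further losses. Total secondary extinctions: 1.

1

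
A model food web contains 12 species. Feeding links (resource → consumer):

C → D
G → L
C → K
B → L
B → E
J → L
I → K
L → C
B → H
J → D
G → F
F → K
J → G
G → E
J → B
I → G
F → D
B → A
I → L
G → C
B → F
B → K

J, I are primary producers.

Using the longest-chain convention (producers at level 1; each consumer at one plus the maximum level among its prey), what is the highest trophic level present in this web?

Producers (level 1): J, I.
J → G → L → C → D gives D level 5.
No species has a prey at level 5, so no species reaches level 6.

5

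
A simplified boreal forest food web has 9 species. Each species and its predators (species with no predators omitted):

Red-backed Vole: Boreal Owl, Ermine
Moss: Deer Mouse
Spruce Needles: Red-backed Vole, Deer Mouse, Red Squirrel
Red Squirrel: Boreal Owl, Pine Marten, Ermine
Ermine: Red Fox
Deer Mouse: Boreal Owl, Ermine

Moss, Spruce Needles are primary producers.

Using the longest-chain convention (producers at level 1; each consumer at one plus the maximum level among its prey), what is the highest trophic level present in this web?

Producers (level 1): Moss, Spruce Needles.
Spruce Needles → Red-backed Vole → Ermine → Red Fox gives Red Fox level 4.
No species has a prey at level 4, so no species reaches level 5.

4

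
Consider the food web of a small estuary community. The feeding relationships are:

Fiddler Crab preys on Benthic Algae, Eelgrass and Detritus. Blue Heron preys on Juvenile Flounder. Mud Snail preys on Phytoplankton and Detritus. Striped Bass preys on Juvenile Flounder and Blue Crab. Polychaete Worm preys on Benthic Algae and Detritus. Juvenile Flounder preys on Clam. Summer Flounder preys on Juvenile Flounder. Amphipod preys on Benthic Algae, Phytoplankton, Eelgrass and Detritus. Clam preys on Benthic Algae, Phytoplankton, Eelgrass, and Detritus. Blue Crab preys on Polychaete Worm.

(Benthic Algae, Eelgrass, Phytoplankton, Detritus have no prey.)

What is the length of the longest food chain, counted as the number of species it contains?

One longest chain: Benthic Algae → Clam → Juvenile Flounder → Summer Flounder.
It has 4 species and 3 links.

4 species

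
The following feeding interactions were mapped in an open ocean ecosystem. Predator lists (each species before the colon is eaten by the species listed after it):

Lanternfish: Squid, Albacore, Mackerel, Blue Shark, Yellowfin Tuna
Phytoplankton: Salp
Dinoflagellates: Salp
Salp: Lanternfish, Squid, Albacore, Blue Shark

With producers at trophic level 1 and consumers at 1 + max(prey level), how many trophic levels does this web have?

Producers (level 1): Phytoplankton, Dinoflagellates.
Phytoplankton → Salp → Lanternfish → Yellowfin Tuna gives Yellowfin Tuna level 4.
No species has a prey at level 4, so no species reaches level 5.

4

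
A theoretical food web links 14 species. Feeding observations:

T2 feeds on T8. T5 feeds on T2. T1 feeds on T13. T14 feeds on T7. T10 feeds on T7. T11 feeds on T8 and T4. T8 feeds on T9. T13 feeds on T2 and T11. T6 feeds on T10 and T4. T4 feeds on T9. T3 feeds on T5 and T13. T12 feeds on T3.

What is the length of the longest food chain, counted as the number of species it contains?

6 species

One longest chain: T9 → T8 → T2 → T5 → T3 → T12.
It has 6 species and 5 links.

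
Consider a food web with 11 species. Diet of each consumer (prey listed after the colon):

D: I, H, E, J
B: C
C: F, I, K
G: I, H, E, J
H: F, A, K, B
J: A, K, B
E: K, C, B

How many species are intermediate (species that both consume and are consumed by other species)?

Intermediate species (has both prey and predators): C, B, H, E, J.
Count: 5.

5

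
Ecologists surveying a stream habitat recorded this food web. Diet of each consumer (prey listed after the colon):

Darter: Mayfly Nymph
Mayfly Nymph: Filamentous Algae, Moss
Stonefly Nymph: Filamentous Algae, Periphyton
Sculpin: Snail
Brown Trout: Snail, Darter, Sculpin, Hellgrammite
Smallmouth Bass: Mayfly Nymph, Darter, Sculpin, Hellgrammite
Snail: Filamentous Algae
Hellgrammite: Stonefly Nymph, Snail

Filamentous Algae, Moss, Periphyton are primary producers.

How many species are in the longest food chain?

One longest chain: Filamentous Algae → Stonefly Nymph → Hellgrammite → Brown Trout.
It has 4 species and 3 links.

4 species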